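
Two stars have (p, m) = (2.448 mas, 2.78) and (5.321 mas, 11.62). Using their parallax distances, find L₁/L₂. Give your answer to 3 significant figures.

L₁/L₂ = 16200

d₁ = 1/p₁ = 1/0.002448″ = 408.5 pc; d₂ = 1/p₂ = 1/0.005321″ = 187.93 pc.
M₁ = m₁ − 5 log₁₀ d₁ + 5 = 2.78 − 13.0560 + 5 = -5.2760.
M₂ = 11.62 − 11.3700 + 5 = 5.2500.
L₁/L₂ = 10^(0.4(M₂ − M₁)) = 10^(0.4 × 10.5260) = 10^4.21040 = 16233.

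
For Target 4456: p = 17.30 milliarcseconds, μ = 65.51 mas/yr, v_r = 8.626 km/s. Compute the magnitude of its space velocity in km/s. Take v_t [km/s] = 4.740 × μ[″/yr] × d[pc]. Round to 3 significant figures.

19.9 km/s

d = 1/p = 1/0.01730″ = 57.803 pc.
μ = 65.51 mas/yr = 0.06551 ″/yr.
v_t = 4.740 μ d = 4.740 × 0.06551 × 57.803 = 17.949 km/s.
v = √(v_r² + v_t²) = √(8.626² + 17.949²) = √396.574 = 19.914 km/s.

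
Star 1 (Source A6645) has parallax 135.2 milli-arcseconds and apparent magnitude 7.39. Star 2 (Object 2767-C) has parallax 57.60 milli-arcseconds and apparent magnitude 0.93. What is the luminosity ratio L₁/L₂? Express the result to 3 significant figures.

L₁/L₂ = 0.000473

d₁ = 1/p₁ = 1/0.1352″ = 7.3964 pc; d₂ = 1/p₂ = 1/0.05760″ = 17.361 pc.
M₁ = m₁ − 5 log₁₀ d₁ + 5 = 7.39 − 4.3451 + 5 = 8.0449.
M₂ = 0.93 − 6.1979 + 5 = -0.2679.
L₁/L₂ = 10^(0.4(M₂ − M₁)) = 10^(0.4 × (-8.3128)) = 10^(-3.32512) = 0.00047302.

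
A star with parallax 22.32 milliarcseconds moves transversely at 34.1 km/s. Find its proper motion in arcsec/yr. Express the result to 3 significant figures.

0.161 arcsec/yr

d = 1/p = 1/0.02232″ = 44.803 pc.
μ = v_t / (4.74 d) = 34.1 / (4.74 × 44.803) = 34.1 / 212.37 = 0.16057 ″/yr.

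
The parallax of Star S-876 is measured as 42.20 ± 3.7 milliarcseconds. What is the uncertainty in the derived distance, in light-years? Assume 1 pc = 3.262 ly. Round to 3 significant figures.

d = 1/p, so σ_d = σ_p / p².
σ_d = 0.00370 / (0.04220)² = 0.00370 / 0.0017808 = 2.0777 pc = 2.0777 × 3.262 ly = 6.7775 ly.

6.78 ly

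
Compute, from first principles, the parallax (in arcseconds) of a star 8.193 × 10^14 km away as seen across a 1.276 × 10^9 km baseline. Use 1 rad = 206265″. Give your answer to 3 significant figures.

θ ≈ B/d = (1.276 × 10^9) / (8.193 × 10^14) = 1.5574 × 10^-6 rad.
In arcseconds: 1.5574 × 10^-6 × 206265 = 0.32124″.

0.321 arcsec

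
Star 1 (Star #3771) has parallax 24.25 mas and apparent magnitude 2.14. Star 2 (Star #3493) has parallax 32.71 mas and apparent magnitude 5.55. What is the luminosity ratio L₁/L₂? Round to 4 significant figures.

d₁ = 1/p₁ = 1/0.02425″ = 41.237 pc; d₂ = 1/p₂ = 1/0.03271″ = 30.572 pc.
M₁ = m₁ − 5 log₁₀ d₁ + 5 = 2.14 − 8.0764 + 5 = -0.9364.
M₂ = 5.55 − 7.4266 + 5 = 3.1234.
L₁/L₂ = 10^(0.4(M₂ − M₁)) = 10^(0.4 × 4.0598) = 10^1.62392 = 42.065.

L₁/L₂ = 42.07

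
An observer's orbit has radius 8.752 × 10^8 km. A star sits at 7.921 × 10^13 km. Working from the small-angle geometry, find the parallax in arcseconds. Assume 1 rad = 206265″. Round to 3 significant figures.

2.28 arcsec

θ ≈ B/d = (8.752 × 10^8) / (7.921 × 10^13) = 1.1049 × 10^-5 rad.
In arcseconds: 1.1049 × 10^-5 × 206265 = 2.279″.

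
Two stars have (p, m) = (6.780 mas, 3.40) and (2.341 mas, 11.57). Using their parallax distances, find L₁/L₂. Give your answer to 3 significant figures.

d₁ = 1/p₁ = 1/0.006780″ = 147.49 pc; d₂ = 1/p₂ = 1/0.002341″ = 427.17 pc.
M₁ = m₁ − 5 log₁₀ d₁ + 5 = 3.40 − 10.8438 + 5 = -2.4438.
M₂ = 11.57 − 13.1530 + 5 = 3.4170.
L₁/L₂ = 10^(0.4(M₂ − M₁)) = 10^(0.4 × 5.8608) = 10^2.34432 = 220.96.

L₁/L₂ = 221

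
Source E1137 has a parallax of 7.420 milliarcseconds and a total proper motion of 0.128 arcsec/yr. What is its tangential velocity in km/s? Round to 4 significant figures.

81.77 km/s

d = 1/p = 1/0.007420″ = 134.77 pc.
v_t = 4.74 × μ × d = 4.74 × 0.128 × 134.77 = 81.768 km/s.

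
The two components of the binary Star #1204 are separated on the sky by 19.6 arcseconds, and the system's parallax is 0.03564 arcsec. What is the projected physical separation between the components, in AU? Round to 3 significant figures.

d = 1/p = 1/0.03564″ = 28.058 pc.
At distance d (pc), an angle of θ arcsec spans θ·d AU: s = 19.6 × 28.058 = 549.94 AU.

550 AU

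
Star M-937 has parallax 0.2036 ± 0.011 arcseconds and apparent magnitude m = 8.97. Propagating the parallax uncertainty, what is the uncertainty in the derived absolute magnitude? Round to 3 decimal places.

σ_M = 0.117 mag

M = m − 5 log₁₀ d + 5 = m + 5 log₁₀ p + 5, so ∂M/∂p = 5/(p ln 10).
σ_M = (5/ln 10) · (σ_p/p) = 2.1715 × 0.011/0.2036 = 2.1715 × 0.054028 = 0.11732.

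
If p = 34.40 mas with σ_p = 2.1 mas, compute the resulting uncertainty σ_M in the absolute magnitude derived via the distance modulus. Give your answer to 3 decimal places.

σ_M = 0.133 mag

M = m − 5 log₁₀ d + 5 = m + 5 log₁₀ p + 5, so ∂M/∂p = 5/(p ln 10).
σ_M = (5/ln 10) · (σ_p/p) = 2.1715 × 2.1/34.40 = 2.1715 × 0.061047 = 0.13256.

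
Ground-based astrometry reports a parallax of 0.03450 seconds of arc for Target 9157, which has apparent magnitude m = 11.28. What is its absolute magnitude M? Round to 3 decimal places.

M = 8.969

d = 1/p = 1/0.03450″ = 28.986 pc.
m − M = 5 log₁₀(28.986) − 5 = 7.3109 − 5 = 2.3109.
M = m − (m − M) = 11.28 − 2.3109 = 8.969.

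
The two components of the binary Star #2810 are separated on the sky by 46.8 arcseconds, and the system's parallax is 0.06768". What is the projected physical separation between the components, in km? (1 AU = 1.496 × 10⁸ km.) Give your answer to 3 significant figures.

d = 1/p = 1/0.06768″ = 14.775 pc.
At distance d (pc), an angle of θ arcsec spans θ·d AU: s = 46.8 × 14.775 = 691.47 AU.
= 691.47 × 1.496 × 10⁸ km = 1.0344 × 10^11 km.

1.03 × 10^11 km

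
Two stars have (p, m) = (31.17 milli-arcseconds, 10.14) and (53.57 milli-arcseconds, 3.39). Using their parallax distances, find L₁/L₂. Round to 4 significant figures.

d₁ = 1/p₁ = 1/0.03117″ = 32.082 pc; d₂ = 1/p₂ = 1/0.05357″ = 18.667 pc.
M₁ = m₁ − 5 log₁₀ d₁ + 5 = 10.14 − 7.5313 + 5 = 7.6087.
M₂ = 3.39 − 6.3554 + 5 = 2.0346.
L₁/L₂ = 10^(0.4(M₂ − M₁)) = 10^(0.4 × (-5.5741)) = 10^(-2.22964) = 0.0058933.

L₁/L₂ = 0.005893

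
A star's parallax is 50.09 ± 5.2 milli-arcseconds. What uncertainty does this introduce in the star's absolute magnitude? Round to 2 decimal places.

M = m − 5 log₁₀ d + 5 = m + 5 log₁₀ p + 5, so ∂M/∂p = 5/(p ln 10).
σ_M = (5/ln 10) · (σ_p/p) = 2.1715 × 5.2/50.09 = 2.1715 × 0.10381 = 0.22542.

σ_M = 0.23 mag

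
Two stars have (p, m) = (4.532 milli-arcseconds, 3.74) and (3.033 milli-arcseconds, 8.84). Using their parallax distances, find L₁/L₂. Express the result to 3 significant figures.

d₁ = 1/p₁ = 1/0.004532″ = 220.65 pc; d₂ = 1/p₂ = 1/0.003033″ = 329.71 pc.
M₁ = m₁ − 5 log₁₀ d₁ + 5 = 3.74 − 11.7185 + 5 = -2.9785.
M₂ = 8.84 − 12.5907 + 5 = 1.2493.
L₁/L₂ = 10^(0.4(M₂ − M₁)) = 10^(0.4 × 4.2278) = 10^1.69112 = 49.104.

L₁/L₂ = 49.1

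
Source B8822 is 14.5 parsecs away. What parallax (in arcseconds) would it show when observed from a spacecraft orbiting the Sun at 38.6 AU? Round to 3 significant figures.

2.66 arcsec

p (arcsec) = B (AU) / d (pc).
p = 38.6 / 14.5 = 2.6621 arcsec.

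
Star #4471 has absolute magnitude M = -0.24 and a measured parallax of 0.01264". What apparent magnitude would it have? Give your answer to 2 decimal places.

d = 1/p = 1/0.01264″ = 79.114 pc.
m − M = 5 log₁₀ d − 5 = 5 log₁₀(79.114) − 5 = 9.4913 − 5 = 4.4913.
m = M + (m − M) = -0.24 + 4.4913 = 4.25.

m = 4.25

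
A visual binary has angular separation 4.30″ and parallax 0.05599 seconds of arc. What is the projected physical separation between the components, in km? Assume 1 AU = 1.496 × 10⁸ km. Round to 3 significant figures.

d = 1/p = 1/0.05599″ = 17.86 pc.
At distance d (pc), an angle of θ arcsec spans θ·d AU: s = 4.30 × 17.86 = 76.798 AU.
= 76.798 × 1.496 × 10⁸ km = 1.1489 × 10^10 km.

1.15 × 10^10 km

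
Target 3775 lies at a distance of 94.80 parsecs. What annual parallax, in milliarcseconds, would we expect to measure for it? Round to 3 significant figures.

10.5 mas

p = 1/d = 1/94.8 = 0.010549 arcsec.
= 0.010549 × 1000 = 10.549 mas.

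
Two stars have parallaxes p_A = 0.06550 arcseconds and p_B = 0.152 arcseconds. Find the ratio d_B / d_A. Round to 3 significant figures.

0.431

Since d = 1/p, d_B/d_A = p_A/p_B.
= 0.06550 / 0.152 = 0.43092.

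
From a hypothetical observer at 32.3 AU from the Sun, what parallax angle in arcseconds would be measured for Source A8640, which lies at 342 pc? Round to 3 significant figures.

0.0944 arcsec

p (arcsec) = B (AU) / d (pc).
p = 32.3 / 342 = 0.094444 arcsec.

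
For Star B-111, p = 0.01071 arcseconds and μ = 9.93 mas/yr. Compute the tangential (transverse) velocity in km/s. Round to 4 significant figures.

d = 1/p = 1/0.01071″ = 93.371 pc.
μ = 9.93 mas/yr = 0.00993 ″/yr.
v_t = 4.74 × μ × d = 4.74 × 0.00993 × 93.371 = 4.3948 km/s.

4.395 km/s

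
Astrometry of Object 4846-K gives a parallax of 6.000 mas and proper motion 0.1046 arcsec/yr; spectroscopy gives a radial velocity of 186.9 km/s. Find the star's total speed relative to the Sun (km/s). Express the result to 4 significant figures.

d = 1/p = 1/0.006000″ = 166.67 pc.
v_t = 4.740 μ d = 4.740 × 0.1046 × 166.67 = 82.636 km/s.
v = √(v_r² + v_t²) = √(186.9² + 82.636²) = √41760.3 = 204.35 km/s.

204.4 km/s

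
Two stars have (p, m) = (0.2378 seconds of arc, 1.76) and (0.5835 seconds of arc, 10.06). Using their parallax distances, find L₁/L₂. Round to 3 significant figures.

L₁/L₂ = 12600

d₁ = 1/p₁ = 1/0.2378″ = 4.2052 pc; d₂ = 1/p₂ = 1/0.5835″ = 1.7138 pc.
M₁ = m₁ − 5 log₁₀ d₁ + 5 = 1.76 − 3.1189 + 5 = 3.6411.
M₂ = 10.06 − 1.1698 + 5 = 13.8902.
L₁/L₂ = 10^(0.4(M₂ − M₁)) = 10^(0.4 × 10.2491) = 10^4.09964 = 12579.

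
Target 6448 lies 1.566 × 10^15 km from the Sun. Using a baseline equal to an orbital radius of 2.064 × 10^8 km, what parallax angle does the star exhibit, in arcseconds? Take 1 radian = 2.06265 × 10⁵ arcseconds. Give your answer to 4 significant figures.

0.02719 arcsec

θ ≈ B/d = (2.064 × 10^8) / (1.566 × 10^15) = 1.3180 × 10^-7 rad.
In arcseconds: 1.3180 × 10^-7 × 206265 = 0.027186″.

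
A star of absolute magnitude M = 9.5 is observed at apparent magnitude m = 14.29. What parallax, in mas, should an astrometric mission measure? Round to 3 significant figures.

m − M = 14.29 − 9.5 = 4.79.
d = 10^((m−M)/5 + 1) = 10^1.958 = 90.782 pc.
p = 1/d = 1/90.782 = 0.011015 arcsec = 11.015 mas.

11.0 mas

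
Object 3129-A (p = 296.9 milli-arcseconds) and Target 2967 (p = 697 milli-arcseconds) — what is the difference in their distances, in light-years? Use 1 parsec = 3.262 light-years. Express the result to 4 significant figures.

d_A = 1/0.2969″ = 3.3681 pc; d_B = 1/0.6970″ = 1.4347 pc.
|d_B − d_A| = |1.4347 − 3.3681| = 1.9334 pc = 1.9334 × 3.262 ly = 6.3068 ly.

6.307 ly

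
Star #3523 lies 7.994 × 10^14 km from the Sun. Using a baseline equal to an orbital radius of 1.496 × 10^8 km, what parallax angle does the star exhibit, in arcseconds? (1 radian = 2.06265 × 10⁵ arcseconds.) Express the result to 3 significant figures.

0.0386 arcsec

θ ≈ B/d = (1.496 × 10^8) / (7.994 × 10^14) = 1.8714 × 10^-7 rad.
In arcseconds: 1.8714 × 10^-7 × 206265 = 0.0386″.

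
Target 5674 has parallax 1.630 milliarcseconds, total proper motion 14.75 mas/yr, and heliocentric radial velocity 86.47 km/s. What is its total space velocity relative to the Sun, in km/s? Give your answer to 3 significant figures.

d = 1/p = 1/0.001630″ = 613.5 pc.
μ = 14.75 mas/yr = 0.01475 ″/yr.
v_t = 4.740 μ d = 4.740 × 0.01475 × 613.5 = 42.893 km/s.
v = √(v_r² + v_t²) = √(86.47² + 42.893²) = √9316.87 = 96.524 km/s.

96.5 km/s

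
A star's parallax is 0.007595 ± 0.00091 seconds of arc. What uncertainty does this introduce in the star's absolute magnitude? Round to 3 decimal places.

σ_M = 0.260 mag

M = m − 5 log₁₀ d + 5 = m + 5 log₁₀ p + 5, so ∂M/∂p = 5/(p ln 10).
σ_M = (5/ln 10) · (σ_p/p) = 2.1715 × 0.00091/0.007595 = 2.1715 × 0.11982 = 0.26019.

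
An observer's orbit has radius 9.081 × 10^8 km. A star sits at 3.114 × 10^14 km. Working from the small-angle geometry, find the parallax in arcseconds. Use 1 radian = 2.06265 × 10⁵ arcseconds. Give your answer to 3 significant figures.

θ ≈ B/d = (9.081 × 10^8) / (3.114 × 10^14) = 2.9162 × 10^-6 rad.
In arcseconds: 2.9162 × 10^-6 × 206265 = 0.60151″.

0.602 arcsec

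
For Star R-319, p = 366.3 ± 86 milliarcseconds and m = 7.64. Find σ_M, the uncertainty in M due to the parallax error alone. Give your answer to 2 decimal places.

M = m − 5 log₁₀ d + 5 = m + 5 log₁₀ p + 5, so ∂M/∂p = 5/(p ln 10).
σ_M = (5/ln 10) · (σ_p/p) = 2.1715 × 86/366.3 = 2.1715 × 0.23478 = 0.50982.

σ_M = 0.51 mag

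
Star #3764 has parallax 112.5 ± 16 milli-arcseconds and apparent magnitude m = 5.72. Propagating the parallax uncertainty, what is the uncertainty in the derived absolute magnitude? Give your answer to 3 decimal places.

σ_M = 0.309 mag

M = m − 5 log₁₀ d + 5 = m + 5 log₁₀ p + 5, so ∂M/∂p = 5/(p ln 10).
σ_M = (5/ln 10) · (σ_p/p) = 2.1715 × 16/112.5 = 2.1715 × 0.14222 = 0.30883.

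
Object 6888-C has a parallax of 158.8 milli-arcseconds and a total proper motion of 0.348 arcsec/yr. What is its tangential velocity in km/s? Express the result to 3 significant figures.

10.4 km/s

d = 1/p = 1/0.1588″ = 6.2972 pc.
v_t = 4.74 × μ × d = 4.74 × 0.348 × 6.2972 = 10.387 km/s.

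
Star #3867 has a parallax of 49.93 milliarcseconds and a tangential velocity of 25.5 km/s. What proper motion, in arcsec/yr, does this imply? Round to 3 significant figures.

d = 1/p = 1/0.04993″ = 20.028 pc.
μ = v_t / (4.74 d) = 25.5 / (4.74 × 20.028) = 25.5 / 94.933 = 0.26861 ″/yr.

0.269 arcsec/yr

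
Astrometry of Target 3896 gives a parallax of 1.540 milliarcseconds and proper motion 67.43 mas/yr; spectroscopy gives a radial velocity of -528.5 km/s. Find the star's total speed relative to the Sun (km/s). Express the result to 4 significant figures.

d = 1/p = 1/0.001540″ = 649.35 pc.
μ = 67.43 mas/yr = 0.06743 ″/yr.
v_t = 4.740 μ d = 4.740 × 0.06743 × 649.35 = 207.54 km/s.
v = √(v_r² + v_t²) = √((-528.5)² + 207.54²) = √322385 = 567.79 km/s.

567.8 km/s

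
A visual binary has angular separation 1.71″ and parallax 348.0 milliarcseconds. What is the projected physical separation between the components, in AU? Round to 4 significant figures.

d = 1/p = 1/0.3480″ = 2.8736 pc.
At distance d (pc), an angle of θ arcsec spans θ·d AU: s = 1.71 × 2.8736 = 4.9139 AU.

4.914 AU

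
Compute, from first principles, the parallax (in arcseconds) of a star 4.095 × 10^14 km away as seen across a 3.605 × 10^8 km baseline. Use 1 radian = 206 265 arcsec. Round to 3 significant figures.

0.182 arcsec

θ ≈ B/d = (3.605 × 10^8) / (4.095 × 10^14) = 8.8034 × 10^-7 rad.
In arcseconds: 8.8034 × 10^-7 × 206265 = 0.18158″.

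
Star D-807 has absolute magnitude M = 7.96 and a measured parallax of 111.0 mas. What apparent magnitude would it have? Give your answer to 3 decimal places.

m = 7.733

d = 1/p = 1/0.1110″ = 9.009 pc.
m − M = 5 log₁₀ d − 5 = 5 log₁₀(9.009) − 5 = 4.7734 − 5 = -0.2266.
m = M + (m − M) = 7.96 + (-0.2266) = 7.733.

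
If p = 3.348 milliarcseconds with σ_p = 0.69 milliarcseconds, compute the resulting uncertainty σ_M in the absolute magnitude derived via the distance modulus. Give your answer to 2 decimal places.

M = m − 5 log₁₀ d + 5 = m + 5 log₁₀ p + 5, so ∂M/∂p = 5/(p ln 10).
σ_M = (5/ln 10) · (σ_p/p) = 2.1715 × 0.69/3.348 = 2.1715 × 0.20609 = 0.44752.

σ_M = 0.45 mag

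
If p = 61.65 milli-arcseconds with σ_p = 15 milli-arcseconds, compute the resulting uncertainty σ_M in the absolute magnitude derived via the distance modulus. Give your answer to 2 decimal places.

σ_M = 0.53 mag

M = m − 5 log₁₀ d + 5 = m + 5 log₁₀ p + 5, so ∂M/∂p = 5/(p ln 10).
σ_M = (5/ln 10) · (σ_p/p) = 2.1715 × 15/61.65 = 2.1715 × 0.24331 = 0.52835.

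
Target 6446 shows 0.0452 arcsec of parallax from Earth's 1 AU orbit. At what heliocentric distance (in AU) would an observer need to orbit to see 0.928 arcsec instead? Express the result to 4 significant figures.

Parallax scales linearly with baseline: p ∝ B, so B = p_target / p_Earth × 1 AU.
B = 0.928 / 0.0452 = 20.531 AU.

20.53 AU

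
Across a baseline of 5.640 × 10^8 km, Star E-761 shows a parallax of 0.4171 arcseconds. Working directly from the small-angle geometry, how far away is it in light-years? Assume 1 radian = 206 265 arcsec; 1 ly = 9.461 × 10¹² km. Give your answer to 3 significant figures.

θ = 0.4171″ = 0.4171/206265 = 2.0222 × 10^-6 rad.
d = B/θ = (5.640 × 10^8) / (2.0222 × 10^-6) = 2.7890 × 10^14 km = (2.7890 × 10^14) / (9.461 × 10^12) ly = 29.479 ly.

29.5 ly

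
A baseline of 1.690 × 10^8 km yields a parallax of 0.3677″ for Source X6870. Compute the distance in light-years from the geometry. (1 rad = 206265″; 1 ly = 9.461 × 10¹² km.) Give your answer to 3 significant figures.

10.0 ly

θ = 0.3677″ = 0.3677/206265 = 1.7827 × 10^-6 rad.
d = B/θ = (1.690 × 10^8) / (1.7827 × 10^-6) = 9.4800 × 10^13 km = (9.4800 × 10^13) / (9.461 × 10^12) ly = 10.02 ly.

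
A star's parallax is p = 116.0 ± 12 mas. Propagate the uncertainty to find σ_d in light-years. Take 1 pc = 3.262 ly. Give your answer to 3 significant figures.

d = 1/p, so σ_d = σ_p / p².
σ_d = 0.0120 / (0.1160)² = 0.0120 / 0.013456 = 0.8918 pc = 0.8918 × 3.262 ly = 2.9091 ly.

2.91 ly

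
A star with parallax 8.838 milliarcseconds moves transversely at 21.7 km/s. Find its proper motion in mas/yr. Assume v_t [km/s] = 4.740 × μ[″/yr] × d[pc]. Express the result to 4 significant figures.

40.46 mas/yr

d = 1/p = 1/0.008838″ = 113.15 pc.
μ = v_t / (4.74 d) = 21.7 / (4.74 × 113.15) = 21.7 / 536.33 = 0.04046 ″/yr = 40.46 mas/yr.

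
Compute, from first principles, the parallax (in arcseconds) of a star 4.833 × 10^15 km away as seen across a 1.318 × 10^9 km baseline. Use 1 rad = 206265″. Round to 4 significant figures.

θ ≈ B/d = (1.318 × 10^9) / (4.833 × 10^15) = 2.7271 × 10^-7 rad.
In arcseconds: 2.7271 × 10^-7 × 206265 = 0.056251″.

0.05625 arcsec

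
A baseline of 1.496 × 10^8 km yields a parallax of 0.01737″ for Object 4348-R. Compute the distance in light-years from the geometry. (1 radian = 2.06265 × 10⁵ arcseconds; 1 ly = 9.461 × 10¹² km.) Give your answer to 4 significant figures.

θ = 0.01737″ = 0.01737/206265 = 8.4212 × 10^-8 rad.
d = B/θ = (1.496 × 10^8) / (8.4212 × 10^-8) = 1.7765 × 10^15 km = (1.7765 × 10^15) / (9.461 × 10^12) ly = 187.77 ly.

187.8 ly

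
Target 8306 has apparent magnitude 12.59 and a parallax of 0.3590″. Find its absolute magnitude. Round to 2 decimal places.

d = 1/p = 1/0.3590″ = 2.7855 pc.
m − M = 5 log₁₀(2.7855) − 5 = 2.2245 − 5 = -2.7755.
M = m − (m − M) = 12.59 − (-2.7755) = 15.37.

M = 15.37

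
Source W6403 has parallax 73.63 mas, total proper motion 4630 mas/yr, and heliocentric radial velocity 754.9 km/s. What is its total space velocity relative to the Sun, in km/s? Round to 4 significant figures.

d = 1/p = 1/0.07363″ = 13.581 pc.
μ = 4630 mas/yr = 4.630 ″/yr.
v_t = 4.740 μ d = 4.740 × 4.630 × 13.581 = 298.05 km/s.
v = √(v_r² + v_t²) = √(754.9² + 298.05²) = √658708 = 811.61 km/s.

811.6 km/s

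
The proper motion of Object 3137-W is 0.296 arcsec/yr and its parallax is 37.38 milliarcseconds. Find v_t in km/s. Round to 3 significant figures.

37.5 km/s

d = 1/p = 1/0.03738″ = 26.752 pc.
v_t = 4.74 × μ × d = 4.74 × 0.296 × 26.752 = 37.534 km/s.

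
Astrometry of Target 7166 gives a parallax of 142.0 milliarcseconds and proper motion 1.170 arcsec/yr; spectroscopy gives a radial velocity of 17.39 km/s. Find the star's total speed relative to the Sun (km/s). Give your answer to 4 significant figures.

d = 1/p = 1/0.1420″ = 7.0423 pc.
v_t = 4.740 μ d = 4.740 × 1.170 × 7.0423 = 39.055 km/s.
v = √(v_r² + v_t²) = √(17.39² + 39.055²) = √1827.71 = 42.752 km/s.

42.75 km/s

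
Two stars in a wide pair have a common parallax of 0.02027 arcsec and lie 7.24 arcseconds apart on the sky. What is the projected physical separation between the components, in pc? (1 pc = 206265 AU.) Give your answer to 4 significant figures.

d = 1/p = 1/0.02027″ = 49.334 pc.
At distance d (pc), an angle of θ arcsec spans θ·d AU: s = 7.24 × 49.334 = 357.18 AU.
= 357.18 / 206265 = 0.0017317 pc.

0.001732 pc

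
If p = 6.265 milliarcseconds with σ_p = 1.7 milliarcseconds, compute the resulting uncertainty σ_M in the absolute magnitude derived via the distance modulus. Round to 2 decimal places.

M = m − 5 log₁₀ d + 5 = m + 5 log₁₀ p + 5, so ∂M/∂p = 5/(p ln 10).
σ_M = (5/ln 10) · (σ_p/p) = 2.1715 × 1.7/6.265 = 2.1715 × 0.27135 = 0.58924.

σ_M = 0.59 mag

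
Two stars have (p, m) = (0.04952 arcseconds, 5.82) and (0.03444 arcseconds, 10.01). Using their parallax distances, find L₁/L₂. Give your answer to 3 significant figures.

L₁/L₂ = 22.9

d₁ = 1/p₁ = 1/0.04952″ = 20.194 pc; d₂ = 1/p₂ = 1/0.03444″ = 29.036 pc.
M₁ = m₁ − 5 log₁₀ d₁ + 5 = 5.82 − 6.5261 + 5 = 4.2939.
M₂ = 10.01 − 7.3147 + 5 = 7.6953.
L₁/L₂ = 10^(0.4(M₂ − M₁)) = 10^(0.4 × 3.4014) = 10^1.36056 = 22.938.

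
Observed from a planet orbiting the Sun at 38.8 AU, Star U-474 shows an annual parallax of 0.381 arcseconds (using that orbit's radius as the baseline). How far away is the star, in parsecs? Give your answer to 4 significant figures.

With baseline B (in AU) and parallax p (in arcsec), d = B/p parsecs.
d = 38.8 / 0.381 = 101.84 pc.

101.8 pc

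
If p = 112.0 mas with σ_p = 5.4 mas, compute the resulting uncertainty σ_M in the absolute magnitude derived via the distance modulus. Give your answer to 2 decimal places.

M = m − 5 log₁₀ d + 5 = m + 5 log₁₀ p + 5, so ∂M/∂p = 5/(p ln 10).
σ_M = (5/ln 10) · (σ_p/p) = 2.1715 × 5.4/112.0 = 2.1715 × 0.048214 = 0.1047.

σ_M = 0.10 mag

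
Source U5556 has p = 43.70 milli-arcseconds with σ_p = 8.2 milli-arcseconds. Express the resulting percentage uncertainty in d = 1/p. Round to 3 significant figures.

For d = 1/p, |σ_d/d| = |σ_p/p|.
σ_p/p = 8.2 / 43.70 = 0.18764 = 18.764%.

18.8%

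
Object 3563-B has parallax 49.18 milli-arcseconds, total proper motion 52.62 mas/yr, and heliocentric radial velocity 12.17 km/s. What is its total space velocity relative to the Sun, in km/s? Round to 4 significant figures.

d = 1/p = 1/0.04918″ = 20.333 pc.
μ = 52.62 mas/yr = 0.05262 ″/yr.
v_t = 4.740 μ d = 4.740 × 0.05262 × 20.333 = 5.0714 km/s.
v = √(v_r² + v_t²) = √(12.17² + 5.0714²) = √173.828 = 13.184 km/s.

13.18 km/s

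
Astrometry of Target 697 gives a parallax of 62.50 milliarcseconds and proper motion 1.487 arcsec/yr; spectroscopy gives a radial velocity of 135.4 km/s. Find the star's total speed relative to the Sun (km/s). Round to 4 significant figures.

176.2 km/s

d = 1/p = 1/0.06250″ = 16 pc.
v_t = 4.740 μ d = 4.740 × 1.487 × 16 = 112.77 km/s.
v = √(v_r² + v_t²) = √(135.4² + 112.77²) = √31050.2 = 176.21 km/s.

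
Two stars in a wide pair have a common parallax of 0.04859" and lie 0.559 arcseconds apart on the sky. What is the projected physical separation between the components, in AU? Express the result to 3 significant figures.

11.5 AU

d = 1/p = 1/0.04859″ = 20.58 pc.
At distance d (pc), an angle of θ arcsec spans θ·d AU: s = 0.559 × 20.58 = 11.504 AU.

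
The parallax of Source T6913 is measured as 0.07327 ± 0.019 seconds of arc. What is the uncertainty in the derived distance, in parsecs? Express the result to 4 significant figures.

d = 1/p, so σ_d = σ_p / p².
σ_d = 0.0190 / (0.07327)² = 0.0190 / 0.0053685 = 3.5392 pc.

3.539 pc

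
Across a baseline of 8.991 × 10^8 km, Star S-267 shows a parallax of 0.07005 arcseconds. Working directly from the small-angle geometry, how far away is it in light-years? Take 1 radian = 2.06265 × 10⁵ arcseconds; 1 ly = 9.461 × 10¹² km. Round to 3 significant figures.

280 ly

θ = 0.07005″ = 0.07005/206265 = 3.3961 × 10^-7 rad.
d = B/θ = (8.991 × 10^8) / (3.3961 × 10^-7) = 2.6474 × 10^15 km = (2.6474 × 10^15) / (9.461 × 10^12) ly = 279.82 ly.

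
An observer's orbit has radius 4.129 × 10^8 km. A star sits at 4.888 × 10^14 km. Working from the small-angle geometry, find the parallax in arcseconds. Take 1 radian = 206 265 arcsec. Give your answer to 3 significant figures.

0.174 arcsec

θ ≈ B/d = (4.129 × 10^8) / (4.888 × 10^14) = 8.4472 × 10^-7 rad.
In arcseconds: 8.4472 × 10^-7 × 206265 = 0.17424″.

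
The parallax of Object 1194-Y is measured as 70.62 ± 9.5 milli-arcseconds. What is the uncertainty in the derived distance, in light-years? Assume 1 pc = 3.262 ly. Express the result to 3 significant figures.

6.21 ly

d = 1/p, so σ_d = σ_p / p².
σ_d = 0.00950 / (0.07062)² = 0.00950 / 0.0049872 = 1.9049 pc = 1.9049 × 3.262 ly = 6.2138 ly.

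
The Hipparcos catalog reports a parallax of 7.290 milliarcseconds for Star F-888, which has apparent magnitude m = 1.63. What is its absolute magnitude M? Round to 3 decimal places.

M = -4.056

d = 1/p = 1/0.007290″ = 137.17 pc.
m − M = 5 log₁₀(137.17) − 5 = 10.6863 − 5 = 5.6863.
M = m − (m − M) = 1.63 − 5.6863 = -4.056.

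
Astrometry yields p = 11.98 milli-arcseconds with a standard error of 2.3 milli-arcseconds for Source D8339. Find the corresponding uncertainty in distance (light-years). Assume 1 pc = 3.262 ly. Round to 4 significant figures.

d = 1/p, so σ_d = σ_p / p².
σ_d = 0.00230 / (0.01198)² = 0.00230 / 0.00014352 = 16.026 pc = 16.026 × 3.262 ly = 52.277 ly.

52.28 ly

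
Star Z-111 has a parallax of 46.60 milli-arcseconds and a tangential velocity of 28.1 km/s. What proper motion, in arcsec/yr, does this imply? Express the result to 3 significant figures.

0.276 arcsec/yr

d = 1/p = 1/0.04660″ = 21.459 pc.
μ = v_t / (4.74 d) = 28.1 / (4.74 × 21.459) = 28.1 / 101.72 = 0.27625 ″/yr.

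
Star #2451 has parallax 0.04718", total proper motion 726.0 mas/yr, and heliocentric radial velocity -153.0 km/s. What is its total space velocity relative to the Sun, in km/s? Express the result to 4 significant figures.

d = 1/p = 1/0.04718″ = 21.195 pc.
μ = 726.0 mas/yr = 0.7260 ″/yr.
v_t = 4.740 μ d = 4.740 × 0.7260 × 21.195 = 72.937 km/s.
v = √(v_r² + v_t²) = √((-153.0)² + 72.937²) = √28728.8 = 169.5 km/s.

169.5 km/s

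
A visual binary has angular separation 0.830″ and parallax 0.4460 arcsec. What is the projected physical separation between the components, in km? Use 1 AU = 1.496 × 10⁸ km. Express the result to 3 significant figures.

d = 1/p = 1/0.4460″ = 2.2422 pc.
At distance d (pc), an angle of θ arcsec spans θ·d AU: s = 0.830 × 2.2422 = 1.861 AU.
= 1.861 × 1.496 × 10⁸ km = 2.7841 × 10^8 km.

2.78 × 10^8 km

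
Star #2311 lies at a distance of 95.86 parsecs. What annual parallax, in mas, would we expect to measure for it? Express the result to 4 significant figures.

10.43 mas

p = 1/d = 1/95.86 = 0.010432 arcsec.
= 0.010432 × 1000 = 10.432 mas.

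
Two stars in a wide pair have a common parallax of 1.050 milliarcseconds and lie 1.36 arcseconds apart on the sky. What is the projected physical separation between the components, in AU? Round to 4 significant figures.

d = 1/p = 1/0.001050″ = 952.38 pc.
At distance d (pc), an angle of θ arcsec spans θ·d AU: s = 1.36 × 952.38 = 1295.2 AU.

1295 AU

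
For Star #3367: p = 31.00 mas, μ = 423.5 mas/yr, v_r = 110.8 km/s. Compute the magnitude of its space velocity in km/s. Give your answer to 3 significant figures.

128 km/s

d = 1/p = 1/0.03100″ = 32.258 pc.
μ = 423.5 mas/yr = 0.4235 ″/yr.
v_t = 4.740 μ d = 4.740 × 0.4235 × 32.258 = 64.754 km/s.
v = √(v_r² + v_t²) = √(110.8² + 64.754²) = √16469.7 = 128.33 km/s.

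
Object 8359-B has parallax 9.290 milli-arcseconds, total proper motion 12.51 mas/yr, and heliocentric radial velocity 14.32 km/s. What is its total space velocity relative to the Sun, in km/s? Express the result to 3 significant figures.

d = 1/p = 1/0.009290″ = 107.64 pc.
μ = 12.51 mas/yr = 0.01251 ″/yr.
v_t = 4.740 μ d = 4.740 × 0.01251 × 107.64 = 6.3828 km/s.
v = √(v_r² + v_t²) = √(14.32² + 6.3828²) = √245.803 = 15.678 km/s.

15.7 km/s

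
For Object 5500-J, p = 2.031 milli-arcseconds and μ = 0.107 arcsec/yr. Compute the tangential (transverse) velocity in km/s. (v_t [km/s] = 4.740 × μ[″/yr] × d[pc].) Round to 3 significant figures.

d = 1/p = 1/0.002031″ = 492.37 pc.
v_t = 4.74 × μ × d = 4.74 × 0.107 × 492.37 = 249.72 km/s.

250 km/s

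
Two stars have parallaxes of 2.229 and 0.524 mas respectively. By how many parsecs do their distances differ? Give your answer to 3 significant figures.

1460 pc

d_A = 1/0.002229″ = 448.63 pc; d_B = 1/0.0005240″ = 1908.4 pc.
|d_B − d_A| = |1908.4 − 448.63| = 1459.8 pc.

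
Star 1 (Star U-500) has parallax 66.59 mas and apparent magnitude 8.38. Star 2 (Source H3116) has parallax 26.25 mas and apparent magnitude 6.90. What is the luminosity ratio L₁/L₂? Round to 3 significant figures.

L₁/L₂ = 0.0398

d₁ = 1/p₁ = 1/0.06659″ = 15.017 pc; d₂ = 1/p₂ = 1/0.02625″ = 38.095 pc.
M₁ = m₁ − 5 log₁₀ d₁ + 5 = 8.38 − 5.8829 + 5 = 7.4971.
M₂ = 6.90 − 7.9043 + 5 = 3.9957.
L₁/L₂ = 10^(0.4(M₂ − M₁)) = 10^(0.4 × (-3.5014)) = 10^(-1.40056) = 0.039759.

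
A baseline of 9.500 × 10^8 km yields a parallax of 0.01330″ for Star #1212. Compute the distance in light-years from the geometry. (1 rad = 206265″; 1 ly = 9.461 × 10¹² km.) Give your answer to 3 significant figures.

1560 ly

θ = 0.01330″ = 0.01330/206265 = 6.4480 × 10^-8 rad.
d = B/θ = (9.500 × 10^8) / (6.4480 × 10^-8) = 1.4733 × 10^16 km = (1.4733 × 10^16) / (9.461 × 10^12) ly = 1557.2 ly.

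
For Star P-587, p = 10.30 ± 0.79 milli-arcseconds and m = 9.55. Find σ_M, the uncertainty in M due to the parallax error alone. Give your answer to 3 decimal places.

σ_M = 0.167 mag

M = m − 5 log₁₀ d + 5 = m + 5 log₁₀ p + 5, so ∂M/∂p = 5/(p ln 10).
σ_M = (5/ln 10) · (σ_p/p) = 2.1715 × 0.79/10.30 = 2.1715 × 0.076699 = 0.16655.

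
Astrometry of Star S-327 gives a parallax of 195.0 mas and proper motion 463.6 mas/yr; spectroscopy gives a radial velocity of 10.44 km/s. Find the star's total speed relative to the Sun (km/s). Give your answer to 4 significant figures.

15.36 km/s

d = 1/p = 1/0.1950″ = 5.1282 pc.
μ = 463.6 mas/yr = 0.4636 ″/yr.
v_t = 4.740 μ d = 4.740 × 0.4636 × 5.1282 = 11.269 km/s.
v = √(v_r² + v_t²) = √(10.44² + 11.269²) = √235.984 = 15.362 km/s.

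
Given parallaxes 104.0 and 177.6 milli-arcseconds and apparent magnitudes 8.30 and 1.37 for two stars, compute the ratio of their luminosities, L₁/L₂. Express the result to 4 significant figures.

L₁/L₂ = 0.004930

d₁ = 1/p₁ = 1/0.1040″ = 9.6154 pc; d₂ = 1/p₂ = 1/0.1776″ = 5.6306 pc.
M₁ = m₁ − 5 log₁₀ d₁ + 5 = 8.30 − 4.9148 + 5 = 8.3852.
M₂ = 1.37 − 3.7528 + 5 = 2.6172.
L₁/L₂ = 10^(0.4(M₂ − M₁)) = 10^(0.4 × (-5.7680)) = 10^(-2.30720) = 0.0049295.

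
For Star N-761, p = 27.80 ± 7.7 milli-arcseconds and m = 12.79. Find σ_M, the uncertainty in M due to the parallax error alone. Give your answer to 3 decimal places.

σ_M = 0.601 mag

M = m − 5 log₁₀ d + 5 = m + 5 log₁₀ p + 5, so ∂M/∂p = 5/(p ln 10).
σ_M = (5/ln 10) · (σ_p/p) = 2.1715 × 7.7/27.80 = 2.1715 × 0.27698 = 0.60146.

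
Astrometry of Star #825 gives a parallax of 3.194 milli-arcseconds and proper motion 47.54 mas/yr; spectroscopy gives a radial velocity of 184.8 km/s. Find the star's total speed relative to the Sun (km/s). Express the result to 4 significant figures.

197.8 km/s

d = 1/p = 1/0.003194″ = 313.09 pc.
μ = 47.54 mas/yr = 0.04754 ″/yr.
v_t = 4.740 μ d = 4.740 × 0.04754 × 313.09 = 70.552 km/s.
v = √(v_r² + v_t²) = √(184.8² + 70.552²) = √39128.6 = 197.81 km/s.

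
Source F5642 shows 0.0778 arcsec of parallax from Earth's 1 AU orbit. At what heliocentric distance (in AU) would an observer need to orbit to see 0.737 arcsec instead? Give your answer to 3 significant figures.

9.47 AU

Parallax scales linearly with baseline: p ∝ B, so B = p_target / p_Earth × 1 AU.
B = 0.737 / 0.0778 = 9.473 AU.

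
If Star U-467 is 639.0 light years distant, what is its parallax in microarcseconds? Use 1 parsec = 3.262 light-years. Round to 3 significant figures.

5100 μas

d = 639.0 ly ÷ 3.262 = 195.89 pc.
p = 1/d = 1/195.89 = 0.0051049 arcsec.
= 0.0051049 × 10⁶ = 5104.9 μas.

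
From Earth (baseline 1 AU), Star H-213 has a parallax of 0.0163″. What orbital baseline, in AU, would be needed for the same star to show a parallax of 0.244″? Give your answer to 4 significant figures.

Parallax scales linearly with baseline: p ∝ B, so B = p_target / p_Earth × 1 AU.
B = 0.244 / 0.0163 = 14.969 AU.

14.97 AU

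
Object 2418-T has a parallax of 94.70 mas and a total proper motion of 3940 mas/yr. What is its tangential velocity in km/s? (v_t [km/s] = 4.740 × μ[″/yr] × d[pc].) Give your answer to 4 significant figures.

197.2 km/s

d = 1/p = 1/0.09470″ = 10.56 pc.
μ = 3940 mas/yr = 3.94 ″/yr.
v_t = 4.74 × μ × d = 4.74 × 3.94 × 10.56 = 197.21 km/s.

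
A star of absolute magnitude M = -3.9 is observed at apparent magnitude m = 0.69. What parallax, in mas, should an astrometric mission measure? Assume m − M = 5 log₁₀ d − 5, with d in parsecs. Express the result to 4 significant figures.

m − M = 0.69 − (-3.9) = 4.59.
d = 10^((m−M)/5 + 1) = 10^1.918 = 82.794 pc.
p = 1/d = 1/82.794 = 0.012078 arcsec = 12.078 mas.

12.08 mas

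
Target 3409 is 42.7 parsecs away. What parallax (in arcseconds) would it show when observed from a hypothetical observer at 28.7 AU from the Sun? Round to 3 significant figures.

p (arcsec) = B (AU) / d (pc).
p = 28.7 / 42.7 = 0.67213 arcsec.

0.672 arcsec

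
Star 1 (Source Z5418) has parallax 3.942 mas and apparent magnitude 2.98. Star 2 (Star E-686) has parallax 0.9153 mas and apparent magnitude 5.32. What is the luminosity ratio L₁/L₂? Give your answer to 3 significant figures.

L₁/L₂ = 0.465

d₁ = 1/p₁ = 1/0.003942″ = 253.68 pc; d₂ = 1/p₂ = 1/0.0009153″ = 1092.5 pc.
M₁ = m₁ − 5 log₁₀ d₁ + 5 = 2.98 − 12.0214 + 5 = -4.0414.
M₂ = 5.32 − 15.1921 + 5 = -4.8721.
L₁/L₂ = 10^(0.4(M₂ − M₁)) = 10^(0.4 × (-0.8307)) = 10^(-0.33228) = 0.46529.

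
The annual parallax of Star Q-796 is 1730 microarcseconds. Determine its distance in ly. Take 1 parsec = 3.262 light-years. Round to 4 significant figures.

1886 ly

p = 1730 microarcseconds = 0.001730 arcsec.
d = 1/p = 1/0.001730 = 578.03 pc.
In light-years: 578.03 × 3.262 = 1885.5 ly.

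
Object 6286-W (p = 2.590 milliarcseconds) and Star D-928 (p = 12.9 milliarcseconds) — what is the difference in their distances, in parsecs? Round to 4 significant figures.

308.6 pc

d_A = 1/0.002590″ = 386.1 pc; d_B = 1/0.01290″ = 77.519 pc.
|d_B − d_A| = |77.519 − 386.1| = 308.58 pc.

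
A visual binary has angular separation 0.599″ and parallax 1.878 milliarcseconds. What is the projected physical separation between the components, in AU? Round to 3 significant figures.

d = 1/p = 1/0.001878″ = 532.48 pc.
At distance d (pc), an angle of θ arcsec spans θ·d AU: s = 0.599 × 532.48 = 318.96 AU.

319 AU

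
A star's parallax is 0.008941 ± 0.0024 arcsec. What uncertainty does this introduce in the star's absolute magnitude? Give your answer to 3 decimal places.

M = m − 5 log₁₀ d + 5 = m + 5 log₁₀ p + 5, so ∂M/∂p = 5/(p ln 10).
σ_M = (5/ln 10) · (σ_p/p) = 2.1715 × 0.0024/0.008941 = 2.1715 × 0.26843 = 0.5829.

σ_M = 0.583 mag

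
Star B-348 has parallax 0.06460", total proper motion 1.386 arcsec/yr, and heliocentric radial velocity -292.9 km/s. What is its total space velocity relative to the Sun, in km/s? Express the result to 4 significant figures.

310.1 km/s

d = 1/p = 1/0.06460″ = 15.48 pc.
v_t = 4.740 μ d = 4.740 × 1.386 × 15.48 = 101.7 km/s.
v = √(v_r² + v_t²) = √((-292.9)² + 101.7²) = √96133.3 = 310.05 km/s.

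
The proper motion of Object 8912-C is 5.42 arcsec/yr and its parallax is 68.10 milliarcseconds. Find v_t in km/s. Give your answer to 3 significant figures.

377 km/s

d = 1/p = 1/0.06810″ = 14.684 pc.
v_t = 4.74 × μ × d = 4.74 × 5.42 × 14.684 = 377.24 km/s.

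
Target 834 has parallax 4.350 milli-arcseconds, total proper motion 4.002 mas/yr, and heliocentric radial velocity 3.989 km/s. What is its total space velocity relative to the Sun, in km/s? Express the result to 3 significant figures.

d = 1/p = 1/0.004350″ = 229.89 pc.
μ = 4.002 mas/yr = 0.004002 ″/yr.
v_t = 4.740 μ d = 4.740 × 0.004002 × 229.89 = 4.3609 km/s.
v = √(v_r² + v_t²) = √(3.989² + 4.3609²) = √34.9296 = 5.9101 km/s.

5.91 km/s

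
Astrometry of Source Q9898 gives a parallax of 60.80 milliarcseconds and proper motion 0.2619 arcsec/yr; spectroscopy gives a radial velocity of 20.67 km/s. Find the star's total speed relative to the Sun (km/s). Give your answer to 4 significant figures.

29.05 km/s

d = 1/p = 1/0.06080″ = 16.447 pc.
v_t = 4.740 μ d = 4.740 × 0.2619 × 16.447 = 20.417 km/s.
v = √(v_r² + v_t²) = √(20.67² + 20.417²) = √844.103 = 29.053 km/s.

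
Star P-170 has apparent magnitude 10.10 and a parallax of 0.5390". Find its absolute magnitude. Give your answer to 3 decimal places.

d = 1/p = 1/0.5390″ = 1.8553 pc.
m − M = 5 log₁₀(1.8553) − 5 = 1.3421 − 5 = -3.6579.
M = m − (m − M) = 10.10 − (-3.6579) = 13.758.

M = 13.758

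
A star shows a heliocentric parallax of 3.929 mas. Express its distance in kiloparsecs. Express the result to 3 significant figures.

0.255 kpc

p = 3.929 mas = 0.003929 arcsec.
d = 1/p = 1/0.003929 = 254.52 pc.
= 0.25452 kpc.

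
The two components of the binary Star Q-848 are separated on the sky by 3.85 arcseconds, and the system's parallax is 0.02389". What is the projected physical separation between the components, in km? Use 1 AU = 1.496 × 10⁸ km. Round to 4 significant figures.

d = 1/p = 1/0.02389″ = 41.859 pc.
At distance d (pc), an angle of θ arcsec spans θ·d AU: s = 3.85 × 41.859 = 161.16 AU.
= 161.16 × 1.496 × 10⁸ km = 2.4110 × 10^10 km.

2.411 × 10^10 km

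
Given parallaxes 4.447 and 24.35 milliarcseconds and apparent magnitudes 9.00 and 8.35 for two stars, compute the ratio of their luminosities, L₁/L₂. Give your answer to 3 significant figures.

L₁/L₂ = 16.5

d₁ = 1/p₁ = 1/0.004447″ = 224.87 pc; d₂ = 1/p₂ = 1/0.02435″ = 41.068 pc.
M₁ = m₁ − 5 log₁₀ d₁ + 5 = 9.00 − 11.7597 + 5 = 2.2403.
M₂ = 8.35 − 8.0675 + 5 = 5.2825.
L₁/L₂ = 10^(0.4(M₂ − M₁)) = 10^(0.4 × 3.0422) = 10^1.21688 = 16.477.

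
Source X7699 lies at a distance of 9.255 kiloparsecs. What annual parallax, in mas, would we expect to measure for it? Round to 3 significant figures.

d = 9.255 kpc = 9255 pc.
p = 1/d = 1/9255 = 0.00010805 arcsec.
= 0.00010805 × 1000 = 0.10805 mas.

0.108 mas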